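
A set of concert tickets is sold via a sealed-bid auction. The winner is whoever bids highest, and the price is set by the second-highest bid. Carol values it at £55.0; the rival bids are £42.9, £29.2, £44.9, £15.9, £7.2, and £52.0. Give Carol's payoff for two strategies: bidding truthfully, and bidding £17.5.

Truthful: £3.0; alternative: £0.0.

The highest competing bid is £52.0.
Bidding truthfully at £55.0: Carol has the top bid, wins, and pays the second-highest bid £52.0. Payoff = £55.0 − £52.0 = £3.0.
Bidding £17.5: the top bid is £52.0 (a rival), so Carol loses. Payoff = £0.0.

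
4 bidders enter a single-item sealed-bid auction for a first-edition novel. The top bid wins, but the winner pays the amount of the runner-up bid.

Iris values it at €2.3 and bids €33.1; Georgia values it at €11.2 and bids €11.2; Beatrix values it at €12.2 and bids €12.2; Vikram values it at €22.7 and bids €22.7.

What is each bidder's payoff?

Iris -€20.4, Georgia €0.0, Beatrix €0.0, Vikram €0.0.

Bids in descending order: Iris €33.1 > Vikram €22.7 > Beatrix €12.2 > Georgia €11.2.
Iris has the top bid and wins; the price is the second-highest bid, €22.7.
Iris's payoff = €2.3 − €22.7 = -€20.4. All other bidders lose, so their payoff is 0.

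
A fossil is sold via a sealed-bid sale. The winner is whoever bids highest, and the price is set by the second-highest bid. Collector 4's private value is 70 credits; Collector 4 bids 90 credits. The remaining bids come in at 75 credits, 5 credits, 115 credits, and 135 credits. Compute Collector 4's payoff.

Highest competing bid: 135 credits.
Collector 4's bid 90 credits is not the highest, so Collector 4 loses, pays nothing, and earns zero payoff.

Payoff = 0 credits.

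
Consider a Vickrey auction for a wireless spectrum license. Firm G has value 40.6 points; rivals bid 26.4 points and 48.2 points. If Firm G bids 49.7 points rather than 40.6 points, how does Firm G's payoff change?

The highest competing bid is 48.2 points.
Bidding truthfully at 40.6 points: the top bid is 48.2 points (a rival), so Firm G loses. Payoff = 0.0 points.
Bidding 49.7 points: Firm G has the top bid, wins, and pays the second-highest bid 48.2 points. Payoff = 40.6 points − 48.2 points = -7.6 points.
Change = -7.6 points − 0.0 points = -7.6 points.

-7.6 points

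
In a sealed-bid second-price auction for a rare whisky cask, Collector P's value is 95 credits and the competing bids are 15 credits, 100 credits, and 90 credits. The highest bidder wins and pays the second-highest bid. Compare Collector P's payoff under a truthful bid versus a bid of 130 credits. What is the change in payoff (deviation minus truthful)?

The highest competing bid is 100 credits.
Bidding truthfully at 95 credits: the top bid is 100 credits (a rival), so Collector P loses. Payoff = 0 credits.
Bidding 130 credits: Collector P has the top bid, wins, and pays the second-highest bid 100 credits. Payoff = 95 credits − 100 credits = -5 credits.
Change = -5 credits − 0 credits = -5 credits.

Payoff change: -5 credits.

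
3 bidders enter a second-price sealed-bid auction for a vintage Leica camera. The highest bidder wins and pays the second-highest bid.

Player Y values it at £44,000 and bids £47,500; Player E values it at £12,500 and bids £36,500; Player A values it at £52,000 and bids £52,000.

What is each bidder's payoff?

Player Y £0, Player E £0, Player A £4,500.

Sorted high to low: Player A £52,000; Player Y £47,500; Player E £36,500.
Player A has the top bid and wins; the price is the second-highest bid, £47,500.
Player A's payoff = £52,000 − £47,500 = £4,500. All other bidders lose, so their payoff is 0.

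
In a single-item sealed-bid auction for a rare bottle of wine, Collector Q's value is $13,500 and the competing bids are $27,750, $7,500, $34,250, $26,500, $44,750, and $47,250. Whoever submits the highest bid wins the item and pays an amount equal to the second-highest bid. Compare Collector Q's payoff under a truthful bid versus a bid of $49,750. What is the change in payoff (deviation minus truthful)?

Payoff change: -$33,750.

The highest competing bid is $47,250.
Bidding truthfully at $13,500: the top bid is $47,250 (a rival), so Collector Q loses. Payoff = $0.
Bidding $49,750: Collector Q has the top bid, wins, and pays the second-highest bid $47,250. Payoff = $13,500 − $47,250 = -$33,750.
Change = -$33,750 − $0 = -$33,750.
This is the dominant-strategy logic: truthful bidding weakly beats any alternative.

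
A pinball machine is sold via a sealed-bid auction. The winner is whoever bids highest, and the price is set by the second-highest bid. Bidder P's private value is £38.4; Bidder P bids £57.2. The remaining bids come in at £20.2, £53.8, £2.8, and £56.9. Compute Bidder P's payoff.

Payoff = -£18.5.

Highest competing bid: £56.9.
Bidder P's bid £57.2 is the highest overall, so Bidder P wins and pays the second-highest bid, £56.9.
Payoff = value − price = £38.4 − £56.9 = -£18.5.
Overbidding won the item at a price above value — truthful bidding would have avoided this loss.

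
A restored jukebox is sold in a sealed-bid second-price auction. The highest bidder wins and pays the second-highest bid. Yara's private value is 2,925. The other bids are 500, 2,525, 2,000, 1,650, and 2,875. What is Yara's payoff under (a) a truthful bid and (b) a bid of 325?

The highest competing bid is 2,875.
Bidding truthfully at 2,925: Yara has the top bid, wins, and pays the second-highest bid 2,875. Payoff = 2,925 − 2,875 = 50.
Bidding 325: the top bid is 2,875 (a rival), so Yara loses. Payoff = 0.

(a) 50  (b) 0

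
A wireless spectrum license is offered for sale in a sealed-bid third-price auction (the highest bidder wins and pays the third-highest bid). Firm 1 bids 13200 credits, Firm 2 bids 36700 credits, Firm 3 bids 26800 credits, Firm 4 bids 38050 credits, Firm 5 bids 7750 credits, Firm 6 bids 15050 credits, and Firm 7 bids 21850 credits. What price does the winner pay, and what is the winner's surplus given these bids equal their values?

The winner pays 26800 credits for a surplus of 11250 credits.

Bids in descending order: Firm 4 38050 credits > Firm 2 36700 credits > Firm 3 26800 credits > Firm 7 21850 credits > Firm 6 15050 credits > Firm 1 13200 credits > Firm 5 7750 credits.
Firm 4 is the highest bidder, so Firm 4 wins.
Under the third-price rule, the price is the third-highest bid: 26800 credits.
Surplus = 38050 credits − 26800 credits = 11250 credits.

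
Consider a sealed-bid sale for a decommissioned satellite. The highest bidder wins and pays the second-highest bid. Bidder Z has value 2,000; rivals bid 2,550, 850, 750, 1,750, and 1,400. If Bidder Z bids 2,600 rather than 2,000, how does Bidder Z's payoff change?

The highest competing bid is 2,550.
Bidding truthfully at 2,000: the top bid is 2,550 (a rival), so Bidder Z loses. Payoff = 0.
Bidding 2,600: Bidder Z has the top bid, wins, and pays the second-highest bid 2,550. Payoff = 2,000 − 2,550 = -550.
Change = -550 − 0 = -550.
This is the dominant-strategy logic: truthful bidding weakly beats any alternative.

-550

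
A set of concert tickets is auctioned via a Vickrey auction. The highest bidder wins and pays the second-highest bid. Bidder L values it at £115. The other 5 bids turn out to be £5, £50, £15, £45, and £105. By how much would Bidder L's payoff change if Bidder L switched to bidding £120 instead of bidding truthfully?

£0

The highest competing bid is £105.
Bidding truthfully at £115: Bidder L has the top bid, wins, and pays the second-highest bid £105. Payoff = £115 − £105 = £10.
Bidding £120: Bidder L has the top bid, wins, and pays the second-highest bid £105. Payoff = £115 − £105 = £10.
Change = £10 − £10 = £0.
The bid only affects whether you win, not the price — here both bids land on the same side of the top rival bid, so the deviation is payoff-neutral.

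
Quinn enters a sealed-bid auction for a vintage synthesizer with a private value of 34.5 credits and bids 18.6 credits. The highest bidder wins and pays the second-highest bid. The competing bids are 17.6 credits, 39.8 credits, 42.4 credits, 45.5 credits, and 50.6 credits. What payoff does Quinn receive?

Highest competing bid: 50.6 credits.
Quinn's bid 18.6 credits is not the highest, so Quinn loses, pays nothing, and earns zero payoff.

0.0 credits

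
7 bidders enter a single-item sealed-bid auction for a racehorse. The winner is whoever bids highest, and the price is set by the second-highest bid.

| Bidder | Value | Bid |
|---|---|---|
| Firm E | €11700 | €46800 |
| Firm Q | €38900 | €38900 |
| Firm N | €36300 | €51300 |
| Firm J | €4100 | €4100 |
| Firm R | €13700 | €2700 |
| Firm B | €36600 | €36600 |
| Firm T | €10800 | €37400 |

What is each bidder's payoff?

Firm E €0, Firm Q €0, Firm N -€10500, Firm J €0, Firm R €0, Firm B €0, Firm T €0.

Bids in descending order: Firm N €51300 > Firm E €46800 > Firm Q €38900 > Firm T €37400 > Firm B €36600 > Firm J €4100 > Firm R €2700.
Firm N has the top bid and wins; the price is the second-highest bid, €46800.
Firm N's payoff = €36300 − €46800 = -€10500. All other bidders lose, so their payoff is 0.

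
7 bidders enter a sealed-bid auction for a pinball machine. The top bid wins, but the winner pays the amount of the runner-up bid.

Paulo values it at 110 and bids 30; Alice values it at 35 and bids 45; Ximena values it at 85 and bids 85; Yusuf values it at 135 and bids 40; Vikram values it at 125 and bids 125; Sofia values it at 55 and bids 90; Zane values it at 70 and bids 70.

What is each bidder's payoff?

Bids in descending order: Vikram 125; Sofia 90; Ximena 85; Zane 70; Alice 45; Yusuf 40; Paulo 30.
Vikram has the top bid and wins; the price is the second-highest bid, 90.
Vikram's payoff = 125 − 90 = 35. All other bidders lose, so their payoff is 0.

Payoffs: Paulo 0, Alice 0, Ximena 0, Yusuf 0, Vikram 35, Sofia 0, Zane 0.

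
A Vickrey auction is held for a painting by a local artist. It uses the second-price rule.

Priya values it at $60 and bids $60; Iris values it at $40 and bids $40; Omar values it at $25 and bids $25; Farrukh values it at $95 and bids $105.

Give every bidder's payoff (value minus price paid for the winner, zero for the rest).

Priya $0, Iris $0, Omar $0, Farrukh $35.

Bids in descending order: Farrukh $105; Priya $60; Iris $40; Omar $25.
Farrukh has the top bid and wins; the price is the second-highest bid, $60.
Farrukh's payoff = $95 − $60 = $35. All other bidders lose, so their payoff is 0.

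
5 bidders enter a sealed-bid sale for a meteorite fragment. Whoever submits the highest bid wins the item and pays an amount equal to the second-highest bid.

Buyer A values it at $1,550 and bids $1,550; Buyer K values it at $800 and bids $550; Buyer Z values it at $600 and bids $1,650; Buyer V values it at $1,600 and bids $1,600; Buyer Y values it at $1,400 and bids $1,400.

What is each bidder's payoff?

Ranking the bids: Buyer Z $1,650; Buyer V $1,600; Buyer A $1,550; Buyer Y $1,400; Buyer K $550.
Buyer Z has the top bid and wins; the price is the second-highest bid, $1,600.
Buyer Z's payoff = $600 − $1,600 = -$1,000. All other bidders lose, so their payoff is 0.

Payoffs: Buyer A $0, Buyer K $0, Buyer Z -$1,000, Buyer V $0, Buyer Y $0.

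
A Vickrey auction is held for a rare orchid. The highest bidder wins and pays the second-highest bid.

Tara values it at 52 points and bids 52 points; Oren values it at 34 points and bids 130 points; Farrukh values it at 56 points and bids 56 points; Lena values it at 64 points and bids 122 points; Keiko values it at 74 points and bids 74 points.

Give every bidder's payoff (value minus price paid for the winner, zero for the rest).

Ranking the bids: Oren 130 points; Lena 122 points; Keiko 74 points; Farrukh 56 points; Tara 52 points.
Oren has the top bid and wins; the price is the second-highest bid, 122 points.
Oren's payoff = 34 points − 122 points = -88 points. All other bidders lose, so their payoff is 0.

Payoffs: Tara 0 points, Oren -88 points, Farrukh 0 points, Lena 0 points, Keiko 0 points.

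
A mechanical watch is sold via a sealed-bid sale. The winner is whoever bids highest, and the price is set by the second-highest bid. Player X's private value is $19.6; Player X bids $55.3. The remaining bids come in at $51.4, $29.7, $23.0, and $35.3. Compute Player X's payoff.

Highest competing bid: $51.4.
Player X's bid $55.3 is the highest overall, so Player X wins and pays the second-highest bid, $51.4.
Payoff = value − price = $19.6 − $51.4 = -$31.8.
Overbidding won the item at a price above value — truthful bidding would have avoided this loss.

Player X's payoff: -$31.8.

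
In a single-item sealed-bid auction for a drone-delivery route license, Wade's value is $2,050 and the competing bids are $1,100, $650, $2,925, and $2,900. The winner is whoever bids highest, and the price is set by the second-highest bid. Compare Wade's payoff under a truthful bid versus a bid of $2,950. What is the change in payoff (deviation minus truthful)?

The highest competing bid is $2,925.
Bidding truthfully at $2,050: the top bid is $2,925 (a rival), so Wade loses. Payoff = $0.
Bidding $2,950: Wade has the top bid, wins, and pays the second-highest bid $2,925. Payoff = $2,050 − $2,925 = -$875.
Change = -$875 − $0 = -$875.
Deviating from a truthful bid can only lose payoff in a second-price auction — never gain.

-$875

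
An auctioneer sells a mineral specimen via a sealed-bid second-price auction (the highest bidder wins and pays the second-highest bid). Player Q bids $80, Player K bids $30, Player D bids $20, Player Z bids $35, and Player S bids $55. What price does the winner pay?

$55

Ordered from highest: Player Q $80 > Player S $55 > Player Z $35 > Player K $30 > Player D $20.
Player Q is the highest bidder, so Player Q wins.
Under the second-price rule, the price is the second-highest bid: $55.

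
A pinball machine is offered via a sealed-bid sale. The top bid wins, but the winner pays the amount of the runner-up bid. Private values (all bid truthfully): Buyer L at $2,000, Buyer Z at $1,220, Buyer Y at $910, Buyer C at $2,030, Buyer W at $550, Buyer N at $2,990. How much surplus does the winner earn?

Winner's surplus: $960.

Bids in descending order: Buyer N $2,990, then Buyer C $2,030, then Buyer L $2,000, then Buyer Z $1,220, then Buyer Y $910, then Buyer W $550.
Buyer N wins with the top bid and pays the second-highest, $2,030.
Surplus = $2,990 − $2,030 = $960.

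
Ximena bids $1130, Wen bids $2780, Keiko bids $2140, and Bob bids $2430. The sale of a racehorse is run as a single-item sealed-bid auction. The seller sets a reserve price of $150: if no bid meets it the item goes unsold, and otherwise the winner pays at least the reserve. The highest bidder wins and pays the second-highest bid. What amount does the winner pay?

Ordered from highest: Wen $2780; Bob $2430; Keiko $2140; Ximena $1130.
Wen has the highest bid, so Wen wins.
The second-highest bid is $2430, which exceeds the reserve, so that sets the price.

The winner pays $2430.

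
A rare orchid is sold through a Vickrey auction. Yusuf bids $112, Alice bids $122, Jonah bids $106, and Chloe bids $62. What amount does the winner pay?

$112

Sorted high to low: Alice $122 > Yusuf $112 > Jonah $106 > Chloe $62.
Alice has the highest bid, so Alice wins.
The second-highest bid is $112, so that is what Alice pays.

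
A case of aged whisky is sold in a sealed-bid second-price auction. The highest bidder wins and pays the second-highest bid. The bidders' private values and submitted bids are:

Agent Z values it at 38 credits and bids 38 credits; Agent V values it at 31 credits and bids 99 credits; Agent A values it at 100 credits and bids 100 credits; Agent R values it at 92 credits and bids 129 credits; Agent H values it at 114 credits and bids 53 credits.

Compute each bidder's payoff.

Ordered from highest: Agent R 129 credits; Agent A 100 credits; Agent V 99 credits; Agent H 53 credits; Agent Z 38 credits.
Agent R has the top bid and wins; the price is the second-highest bid, 100 credits.
Agent R's payoff = 92 credits − 100 credits = -8 credits. All other bidders lose, so their payoff is 0.

Payoffs: Agent Z 0 credits, Agent V 0 credits, Agent A 0 credits, Agent R -8 credits, Agent H 0 credits.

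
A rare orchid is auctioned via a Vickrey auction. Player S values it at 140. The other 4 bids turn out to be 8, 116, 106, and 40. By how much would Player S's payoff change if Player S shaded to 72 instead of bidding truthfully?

Change in payoff: -24.

The highest competing bid is 116.
Bidding truthfully at 140: Player S has the top bid, wins, and pays the second-highest bid 116. Payoff = 140 − 116 = 24.
Bidding 72: the top bid is 116 (a rival), so Player S loses. Payoff = 0.
Change = 0 − 24 = -24.
Deviating from a truthful bid can only lose payoff in a second-price auction — never gain.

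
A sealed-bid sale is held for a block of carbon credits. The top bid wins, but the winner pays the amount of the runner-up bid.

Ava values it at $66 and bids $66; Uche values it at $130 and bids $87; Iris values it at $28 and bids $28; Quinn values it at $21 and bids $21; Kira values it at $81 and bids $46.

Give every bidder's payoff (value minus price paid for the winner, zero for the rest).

Payoffs: Ava $0, Uche $64, Iris $0, Quinn $0, Kira $0.

Sorted high to low: Uche $87 > Ava $66 > Kira $46 > Iris $28 > Quinn $21.
Uche has the top bid and wins; the price is the second-highest bid, $66.
Uche's payoff = $130 − $66 = $64. All other bidders lose, so their payoff is 0.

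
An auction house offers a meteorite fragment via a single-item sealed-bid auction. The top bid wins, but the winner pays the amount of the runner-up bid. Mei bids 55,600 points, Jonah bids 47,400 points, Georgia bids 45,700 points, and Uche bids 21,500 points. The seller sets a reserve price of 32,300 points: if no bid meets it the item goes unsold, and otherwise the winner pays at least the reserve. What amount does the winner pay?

Price paid: 47,400 points.

Sorted high to low: Mei 55,600 points, then Jonah 47,400 points, then Georgia 45,700 points, then Uche 21,500 points.
Mei has the highest bid, so Mei wins.
The second-highest bid is 47,400 points, which exceeds the reserve, so that sets the price.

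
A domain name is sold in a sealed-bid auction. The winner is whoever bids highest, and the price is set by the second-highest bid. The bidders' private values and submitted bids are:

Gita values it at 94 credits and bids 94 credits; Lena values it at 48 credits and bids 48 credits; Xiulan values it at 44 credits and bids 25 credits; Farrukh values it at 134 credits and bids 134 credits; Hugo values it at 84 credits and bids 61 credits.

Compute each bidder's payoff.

Gita 0 credits, Lena 0 credits, Xiulan 0 credits, Farrukh 40 credits, Hugo 0 credits.

Bids in descending order: Farrukh 134 credits > Gita 94 credits > Hugo 61 credits > Lena 48 credits > Xiulan 25 credits.
Farrukh has the top bid and wins; the price is the second-highest bid, 94 credits.
Farrukh's payoff = 134 credits − 94 credits = 40 credits. All other bidders lose, so their payoff is 0.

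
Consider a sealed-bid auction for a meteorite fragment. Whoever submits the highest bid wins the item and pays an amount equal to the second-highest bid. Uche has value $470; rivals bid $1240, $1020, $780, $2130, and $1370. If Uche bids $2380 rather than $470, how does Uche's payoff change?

The highest competing bid is $2130.
Bidding truthfully at $470: the top bid is $2130 (a rival), so Uche loses. Payoff = $0.
Bidding $2380: Uche has the top bid, wins, and pays the second-highest bid $2130. Payoff = $470 − $2130 = -$1660.
Change = -$1660 − $0 = -$1660.
Deviating from a truthful bid can only lose payoff in a second-price auction — never gain.

Change in payoff: -$1660.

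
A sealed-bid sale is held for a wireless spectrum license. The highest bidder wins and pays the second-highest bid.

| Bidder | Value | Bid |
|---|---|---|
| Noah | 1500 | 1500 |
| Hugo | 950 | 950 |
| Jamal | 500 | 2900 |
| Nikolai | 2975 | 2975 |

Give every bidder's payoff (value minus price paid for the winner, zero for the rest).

Noah 0, Hugo 0, Jamal 0, Nikolai 75.

Bids in descending order: Nikolai 2975 > Jamal 2900 > Noah 1500 > Hugo 950.
Nikolai has the top bid and wins; the price is the second-highest bid, 2900.
Nikolai's payoff = 2975 − 2900 = 75. All other bidders lose, so their payoff is 0.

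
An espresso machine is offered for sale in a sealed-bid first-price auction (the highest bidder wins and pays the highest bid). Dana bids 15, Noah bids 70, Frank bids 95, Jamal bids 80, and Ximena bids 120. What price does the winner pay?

120

Bids in descending order: Ximena 120; Frank 95; Jamal 80; Noah 70; Dana 15.
Ximena is the highest bidder, so Ximena wins.
Under the first-price rule, the price is the highest bid: 120.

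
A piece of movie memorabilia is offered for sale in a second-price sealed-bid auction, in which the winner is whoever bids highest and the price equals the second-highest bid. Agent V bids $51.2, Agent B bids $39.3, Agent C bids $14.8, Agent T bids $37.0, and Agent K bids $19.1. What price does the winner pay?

The winner pays $39.3.

Sorted high to low: Agent V $51.2, then Agent B $39.3, then Agent T $37.0, then Agent K $19.1, then Agent C $14.8.
Agent V is the highest bidder, so Agent V wins.
Under the second-price rule, the price is the second-highest bid: $39.3.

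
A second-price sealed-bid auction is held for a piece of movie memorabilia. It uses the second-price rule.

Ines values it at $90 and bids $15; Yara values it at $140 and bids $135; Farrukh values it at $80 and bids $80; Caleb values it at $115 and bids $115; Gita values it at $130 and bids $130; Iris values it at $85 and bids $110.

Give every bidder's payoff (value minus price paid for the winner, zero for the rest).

Sorted high to low: Yara $135, then Gita $130, then Caleb $115, then Iris $110, then Farrukh $80, then Ines $15.
Yara has the top bid and wins; the price is the second-highest bid, $130.
Yara's payoff = $140 − $130 = $10. All other bidders lose, so their payoff is 0.

Ines $0, Yara $10, Farrukh $0, Caleb $0, Gita $0, Iris $0.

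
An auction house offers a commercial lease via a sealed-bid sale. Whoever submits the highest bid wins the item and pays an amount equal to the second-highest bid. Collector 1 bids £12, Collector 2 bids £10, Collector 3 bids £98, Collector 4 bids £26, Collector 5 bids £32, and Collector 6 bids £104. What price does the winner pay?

Bids in descending order: Collector 6 £104 > Collector 3 £98 > Collector 5 £32 > Collector 4 £26 > Collector 1 £12 > Collector 2 £10.
Collector 6 has the highest bid, so Collector 6 wins.
The second-highest bid is £98, so that is what Collector 6 pays.

Price paid: £98.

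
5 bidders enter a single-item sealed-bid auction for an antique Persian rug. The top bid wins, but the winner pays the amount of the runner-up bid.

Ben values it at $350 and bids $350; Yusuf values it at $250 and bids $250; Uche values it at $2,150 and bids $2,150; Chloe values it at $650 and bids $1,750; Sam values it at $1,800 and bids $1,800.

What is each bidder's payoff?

Ranking the bids: Uche $2,150 > Sam $1,800 > Chloe $1,750 > Ben $350 > Yusuf $250.
Uche has the top bid and wins; the price is the second-highest bid, $1,800.
Uche's payoff = $2,150 − $1,800 = $350. All other bidders lose, so their payoff is 0.

Ben $0, Yusuf $0, Uche $350, Chloe $0, Sam $0.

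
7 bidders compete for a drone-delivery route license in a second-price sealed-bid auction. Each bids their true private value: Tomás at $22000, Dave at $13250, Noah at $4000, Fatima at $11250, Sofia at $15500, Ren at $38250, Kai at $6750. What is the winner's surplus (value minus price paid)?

Surplus = $16250.

Sorted high to low: Ren $38250; Tomás $22000; Sofia $15500; Dave $13250; Fatima $11250; Kai $6750; Noah $4000.
Ren wins with the top bid and pays the second-highest, $22000.
Surplus = $38250 − $22000 = $16250.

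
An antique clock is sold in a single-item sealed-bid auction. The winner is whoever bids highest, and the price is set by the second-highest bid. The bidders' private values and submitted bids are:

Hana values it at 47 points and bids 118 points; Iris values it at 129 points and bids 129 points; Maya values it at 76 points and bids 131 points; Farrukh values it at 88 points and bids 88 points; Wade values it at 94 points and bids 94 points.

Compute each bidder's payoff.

Sorted high to low: Maya 131 points; Iris 129 points; Hana 118 points; Wade 94 points; Farrukh 88 points.
Maya has the top bid and wins; the price is the second-highest bid, 129 points.
Maya's payoff = 76 points − 129 points = -53 points. All other bidders lose, so their payoff is 0.

Payoffs: Hana 0 points, Iris 0 points, Maya -53 points, Farrukh 0 points, Wade 0 points.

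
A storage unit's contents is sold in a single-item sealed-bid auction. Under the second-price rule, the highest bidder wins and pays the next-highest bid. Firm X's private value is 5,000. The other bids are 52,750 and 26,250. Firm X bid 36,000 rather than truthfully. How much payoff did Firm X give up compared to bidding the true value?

The highest competing bid is 52,750.
Bidding truthfully at 5,000: the top bid is 52,750 (a rival), so Firm X loses. Payoff = 0.
Bidding 36,000: the top bid is 52,750 (a rival), so Firm X loses. Payoff = 0.
Regret = truthful payoff − actual payoff = 0 − 0 = 0.
The bid only affects whether you win, not the price — here both bids land on the same side of the top rival bid, so the deviation is payoff-neutral.

0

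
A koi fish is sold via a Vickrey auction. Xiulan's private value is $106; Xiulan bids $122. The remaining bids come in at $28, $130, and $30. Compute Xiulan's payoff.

Highest competing bid: $130.
Xiulan's bid $122 is not the highest, so Xiulan loses, pays nothing, and earns zero payoff.

Payoff = $0.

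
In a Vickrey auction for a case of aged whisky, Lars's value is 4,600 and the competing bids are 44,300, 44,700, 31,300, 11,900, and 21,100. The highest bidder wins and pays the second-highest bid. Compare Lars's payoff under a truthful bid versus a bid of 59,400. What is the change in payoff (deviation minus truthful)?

The highest competing bid is 44,700.
Bidding truthfully at 4,600: the top bid is 44,700 (a rival), so Lars loses. Payoff = 0.
Bidding 59,400: Lars has the top bid, wins, and pays the second-highest bid 44,700. Payoff = 4,600 − 44,700 = -40,100.
Change = -40,100 − 0 = -40,100.
This is the dominant-strategy logic: truthful bidding weakly beats any alternative.

Payoff change: -40,100.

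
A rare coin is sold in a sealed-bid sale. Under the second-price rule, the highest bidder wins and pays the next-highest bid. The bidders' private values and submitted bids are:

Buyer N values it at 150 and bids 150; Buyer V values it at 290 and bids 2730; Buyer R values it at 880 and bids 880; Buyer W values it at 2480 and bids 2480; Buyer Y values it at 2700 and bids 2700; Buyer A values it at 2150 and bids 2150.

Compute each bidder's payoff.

Ranking the bids: Buyer V 2730 > Buyer Y 2700 > Buyer W 2480 > Buyer A 2150 > Buyer R 880 > Buyer N 150.
Buyer V has the top bid and wins; the price is the second-highest bid, 2700.
Buyer V's payoff = 290 − 2700 = -2410. All other bidders lose, so their payoff is 0.

Payoffs: Buyer N 0, Buyer V -2410, Buyer R 0, Buyer W 0, Buyer Y 0, Buyer A 0.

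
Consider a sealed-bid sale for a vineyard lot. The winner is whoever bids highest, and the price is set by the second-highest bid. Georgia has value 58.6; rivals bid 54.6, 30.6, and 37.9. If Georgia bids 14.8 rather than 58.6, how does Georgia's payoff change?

The highest competing bid is 54.6.
Bidding truthfully at 58.6: Georgia has the top bid, wins, and pays the second-highest bid 54.6. Payoff = 58.6 − 54.6 = 4.0.
Bidding 14.8: the top bid is 54.6 (a rival), so Georgia loses. Payoff = 0.0.
Change = 0.0 − 4.0 = -4.0.

Payoff change: -4.0.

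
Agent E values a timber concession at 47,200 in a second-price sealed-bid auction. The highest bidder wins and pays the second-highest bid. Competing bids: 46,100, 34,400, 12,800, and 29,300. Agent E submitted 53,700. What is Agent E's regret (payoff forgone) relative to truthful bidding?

The highest competing bid is 46,100.
Bidding truthfully at 47,200: Agent E has the top bid, wins, and pays the second-highest bid 46,100. Payoff = 47,200 − 46,100 = 1,100.
Bidding 53,700: Agent E has the top bid, wins, and pays the second-highest bid 46,100. Payoff = 47,200 − 46,100 = 1,100.
Regret = truthful payoff − actual payoff = 1,100 − 1,100 = 0.
The bid only affects whether you win, not the price — here both bids land on the same side of the top rival bid, so the deviation is payoff-neutral.

Payoff forgone: 0.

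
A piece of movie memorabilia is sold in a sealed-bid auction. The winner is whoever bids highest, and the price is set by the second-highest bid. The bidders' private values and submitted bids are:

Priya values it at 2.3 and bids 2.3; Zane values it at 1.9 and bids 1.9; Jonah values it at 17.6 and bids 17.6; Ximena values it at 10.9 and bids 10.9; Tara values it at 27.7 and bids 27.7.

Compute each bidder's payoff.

Sorted high to low: Tara 27.7, then Jonah 17.6, then Ximena 10.9, then Priya 2.3, then Zane 1.9.
Tara has the top bid and wins; the price is the second-highest bid, 17.6.
Tara's payoff = 27.7 − 17.6 = 10.1. All other bidders lose, so their payoff is 0.

Priya 0.0, Zane 0.0, Jonah 0.0, Ximena 0.0, Tara 10.1.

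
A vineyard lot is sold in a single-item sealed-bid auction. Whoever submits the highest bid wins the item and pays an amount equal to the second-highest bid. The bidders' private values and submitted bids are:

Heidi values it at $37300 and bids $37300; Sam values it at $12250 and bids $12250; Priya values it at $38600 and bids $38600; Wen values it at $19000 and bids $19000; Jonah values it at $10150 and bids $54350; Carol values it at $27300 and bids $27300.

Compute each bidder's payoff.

Bids in descending order: Jonah $54350 > Priya $38600 > Heidi $37300 > Carol $27300 > Wen $19000 > Sam $12250.
Jonah has the top bid and wins; the price is the second-highest bid, $38600.
Jonah's payoff = $10150 − $38600 = -$28450. All other bidders lose, so their payoff is 0.

Payoffs: Heidi $0, Sam $0, Priya $0, Wen $0, Jonah -$28450, Carol $0.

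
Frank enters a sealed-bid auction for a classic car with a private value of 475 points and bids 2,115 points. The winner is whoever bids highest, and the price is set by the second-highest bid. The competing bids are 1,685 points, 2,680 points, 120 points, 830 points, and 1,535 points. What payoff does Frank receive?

Highest competing bid: 2,680 points.
Frank's bid 2,115 points is not the highest, so Frank loses, pays nothing, and earns zero payoff.

0 points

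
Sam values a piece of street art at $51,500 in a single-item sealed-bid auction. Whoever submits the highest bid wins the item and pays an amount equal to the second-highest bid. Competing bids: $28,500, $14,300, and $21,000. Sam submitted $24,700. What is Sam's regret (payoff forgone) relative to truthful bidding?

$23,000

The highest competing bid is $28,500.
Bidding truthfully at $51,500: Sam has the top bid, wins, and pays the second-highest bid $28,500. Payoff = $51,500 − $28,500 = $23,000.
Bidding $24,700: the top bid is $28,500 (a rival), so Sam loses. Payoff = $0.
Regret = truthful payoff − actual payoff = $23,000 − $0 = $23,000.
This is the dominant-strategy logic: truthful bidding weakly beats any alternative.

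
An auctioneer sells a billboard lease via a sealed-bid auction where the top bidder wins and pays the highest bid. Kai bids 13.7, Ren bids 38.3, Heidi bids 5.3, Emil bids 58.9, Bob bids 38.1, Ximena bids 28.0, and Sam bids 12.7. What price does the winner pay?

The winner pays 58.9.

Ordered from highest: Emil 58.9; Ren 38.3; Bob 38.1; Ximena 28.0; Kai 13.7; Sam 12.7; Heidi 5.3.
Emil is the highest bidder, so Emil wins.
Under the first-price rule, the price is the highest bid: 58.9.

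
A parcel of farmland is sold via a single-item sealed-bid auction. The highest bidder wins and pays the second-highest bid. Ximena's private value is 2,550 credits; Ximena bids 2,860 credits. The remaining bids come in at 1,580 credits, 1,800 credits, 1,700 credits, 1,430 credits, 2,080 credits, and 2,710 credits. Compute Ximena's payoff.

Payoff = -160 credits.

Highest competing bid: 2,710 credits.
Ximena's bid 2,860 credits is the highest overall, so Ximena wins and pays the second-highest bid, 2,710 credits.
Payoff = value − price = 2,550 credits − 2,710 credits = -160 credits.
Overbidding won the item at a price above value — truthful bidding would have avoided this loss.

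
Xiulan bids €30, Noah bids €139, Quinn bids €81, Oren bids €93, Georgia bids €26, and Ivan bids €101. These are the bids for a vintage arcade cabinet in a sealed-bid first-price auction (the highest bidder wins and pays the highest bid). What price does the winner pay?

Ordered from highest: Noah €139; Ivan €101; Oren €93; Quinn €81; Xiulan €30; Georgia €26.
Noah is the highest bidder, so Noah wins.
Under the first-price rule, the price is the highest bid: €139.

€139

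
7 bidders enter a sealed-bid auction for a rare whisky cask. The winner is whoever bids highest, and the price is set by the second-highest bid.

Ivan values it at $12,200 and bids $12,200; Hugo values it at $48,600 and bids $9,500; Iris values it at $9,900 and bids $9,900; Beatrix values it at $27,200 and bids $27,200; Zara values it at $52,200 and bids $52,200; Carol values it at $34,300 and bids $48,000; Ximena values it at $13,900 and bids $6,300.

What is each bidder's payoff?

Payoffs: Ivan $0, Hugo $0, Iris $0, Beatrix $0, Zara $4,200, Carol $0, Ximena $0.

Ordered from highest: Zara $52,200, then Carol $48,000, then Beatrix $27,200, then Ivan $12,200, then Iris $9,900, then Hugo $9,500, then Ximena $6,300.
Zara has the top bid and wins; the price is the second-highest bid, $48,000.
Zara's payoff = $52,200 − $48,000 = $4,200. All other bidders lose, so their payoff is 0.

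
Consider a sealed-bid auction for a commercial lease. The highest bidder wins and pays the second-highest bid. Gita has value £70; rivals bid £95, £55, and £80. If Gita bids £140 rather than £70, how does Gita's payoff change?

Payoff change: -£25.

The highest competing bid is £95.
Bidding truthfully at £70: the top bid is £95 (a rival), so Gita loses. Payoff = £0.
Bidding £140: Gita has the top bid, wins, and pays the second-highest bid £95. Payoff = £70 − £95 = -£25.
Change = -£25 − £0 = -£25.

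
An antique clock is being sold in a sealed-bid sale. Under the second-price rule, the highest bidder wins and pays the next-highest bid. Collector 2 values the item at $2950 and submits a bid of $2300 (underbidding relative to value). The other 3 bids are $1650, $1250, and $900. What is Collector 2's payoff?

Highest competing bid: $1650.
Collector 2's bid $2300 is the highest overall, so Collector 2 wins and pays the second-highest bid, $1650.
Payoff = value − price = $2950 − $1650 = $1300.

$1300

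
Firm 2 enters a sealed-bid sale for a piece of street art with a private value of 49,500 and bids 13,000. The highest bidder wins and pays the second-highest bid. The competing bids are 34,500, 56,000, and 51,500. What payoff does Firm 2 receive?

The bidder's payoff: 0.

Highest competing bid: 56,000.
Firm 2's bid 13,000 is not the highest, so Firm 2 loses, pays nothing, and earns zero payoff.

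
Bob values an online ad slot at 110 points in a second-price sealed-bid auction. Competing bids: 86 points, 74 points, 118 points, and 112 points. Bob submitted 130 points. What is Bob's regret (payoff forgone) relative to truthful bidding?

8 points

The highest competing bid is 118 points.
Bidding truthfully at 110 points: the top bid is 118 points (a rival), so Bob loses. Payoff = 0 points.
Bidding 130 points: Bob has the top bid, wins, and pays the second-highest bid 118 points. Payoff = 110 points − 118 points = -8 points.
Regret = truthful payoff − actual payoff = 0 points − -8 points = 8 points.
This is the dominant-strategy logic: truthful bidding weakly beats any alternative.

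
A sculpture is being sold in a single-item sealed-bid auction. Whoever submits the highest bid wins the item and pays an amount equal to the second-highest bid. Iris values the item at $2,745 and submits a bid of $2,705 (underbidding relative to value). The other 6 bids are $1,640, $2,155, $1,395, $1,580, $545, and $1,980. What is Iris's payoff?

Payoff = $590.

Highest competing bid: $2,155.
Iris's bid $2,705 is the highest overall, so Iris wins and pays the second-highest bid, $2,155.
Payoff = value − price = $2,745 − $2,155 = $590.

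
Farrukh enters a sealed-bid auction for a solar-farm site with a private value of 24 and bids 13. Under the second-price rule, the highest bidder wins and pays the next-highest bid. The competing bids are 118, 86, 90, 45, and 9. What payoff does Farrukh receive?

Payoff = 0.

Highest competing bid: 118.
Farrukh's bid 13 is not the highest, so Farrukh loses, pays nothing, and earns zero payoff.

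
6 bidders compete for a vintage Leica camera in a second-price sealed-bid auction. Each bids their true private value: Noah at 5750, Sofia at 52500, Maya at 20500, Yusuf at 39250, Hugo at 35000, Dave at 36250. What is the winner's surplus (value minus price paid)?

Bids in descending order: Sofia 52500; Yusuf 39250; Dave 36250; Hugo 35000; Maya 20500; Noah 5750.
Sofia wins with the top bid and pays the second-highest, 39250.
Surplus = 52500 − 39250 = 13250.

Winner's surplus: 13250.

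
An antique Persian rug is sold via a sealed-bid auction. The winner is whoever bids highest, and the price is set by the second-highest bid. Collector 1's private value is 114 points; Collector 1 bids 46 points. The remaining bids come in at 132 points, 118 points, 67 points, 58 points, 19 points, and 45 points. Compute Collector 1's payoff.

Highest competing bid: 132 points.
Collector 1's bid 46 points is not the highest, so Collector 1 loses, pays nothing, and earns zero payoff.

0 points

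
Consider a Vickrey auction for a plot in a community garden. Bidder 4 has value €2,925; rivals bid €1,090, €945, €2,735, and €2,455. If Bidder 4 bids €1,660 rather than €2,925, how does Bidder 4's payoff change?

Change in payoff: -€190.

The highest competing bid is €2,735.
Bidding truthfully at €2,925: Bidder 4 has the top bid, wins, and pays the second-highest bid €2,735. Payoff = €2,925 − €2,735 = €190.
Bidding €1,660: the top bid is €2,735 (a rival), so Bidder 4 loses. Payoff = €0.
Change = €0 − €190 = -€190.
This is the dominant-strategy logic: truthful bidding weakly beats any alternative.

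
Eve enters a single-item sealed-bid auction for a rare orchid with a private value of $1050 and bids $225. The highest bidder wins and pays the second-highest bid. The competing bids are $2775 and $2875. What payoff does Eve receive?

Eve's payoff: $0.

Highest competing bid: $2875.
Eve's bid $225 is not the highest, so Eve loses, pays nothing, and earns zero payoff.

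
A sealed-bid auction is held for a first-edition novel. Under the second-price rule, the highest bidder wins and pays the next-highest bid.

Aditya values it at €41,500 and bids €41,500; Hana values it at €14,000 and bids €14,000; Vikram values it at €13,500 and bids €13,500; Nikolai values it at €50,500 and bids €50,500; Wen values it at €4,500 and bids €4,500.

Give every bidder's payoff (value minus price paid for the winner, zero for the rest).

Bids in descending order: Nikolai €50,500 > Aditya €41,500 > Hana €14,000 > Vikram €13,500 > Wen €4,500.
Nikolai has the top bid and wins; the price is the second-highest bid, €41,500.
Nikolai's payoff = €50,500 − €41,500 = €9,000. All other bidders lose, so their payoff is 0.

Payoffs: Aditya €0, Hana €0, Vikram €0, Nikolai €9,000, Wen €0.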